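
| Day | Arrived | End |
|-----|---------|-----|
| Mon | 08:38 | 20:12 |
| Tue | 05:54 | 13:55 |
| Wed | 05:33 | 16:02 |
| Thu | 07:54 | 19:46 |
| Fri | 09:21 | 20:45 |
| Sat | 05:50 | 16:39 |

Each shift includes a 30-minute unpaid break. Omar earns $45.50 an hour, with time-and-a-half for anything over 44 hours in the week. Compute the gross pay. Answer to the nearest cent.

$3172.49

Mon: 08:38–20:12 = 11 h 34 min; less 30 min break → 11 h 4 min
Tue: 05:54–13:55 = 8 h 1 min; less 30 min break → 7 h 31 min
Wed: 05:33–16:02 = 10 h 29 min; less 30 min break → 9 h 59 min
Thu: 07:54–19:46 = 11 h 52 min; less 30 min break → 11 h 22 min
Fri: 09:21–20:45 = 11 h 24 min; less 30 min break → 10 h 54 min
Sat: 05:50–16:39 = 10 h 49 min; less 30 min break → 10 h 19 min
Total worked: 61 h 9 min = 3669 min.
Regular 44 h 0 min = 2640 min at $45.50/h; overtime 17 h 9 min = 1029 min at $68.25/h.
Pay = (2640 × $45.50 + 1029 × $68.25) ÷ 60 = $3172.49.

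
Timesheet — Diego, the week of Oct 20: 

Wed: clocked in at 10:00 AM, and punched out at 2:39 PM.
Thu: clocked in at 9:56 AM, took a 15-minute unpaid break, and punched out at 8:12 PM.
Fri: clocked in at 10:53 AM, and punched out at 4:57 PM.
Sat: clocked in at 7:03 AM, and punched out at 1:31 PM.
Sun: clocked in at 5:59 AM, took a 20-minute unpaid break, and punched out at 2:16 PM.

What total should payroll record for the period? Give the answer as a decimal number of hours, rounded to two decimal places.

35.15 hours

Wed: 10:00 AM–2:39 PM = 4 h 39 min
Thu: 9:56 AM–8:12 PM = 10 h 16 min; less 15 min break → 10 h 1 min
Fri: 10:53 AM–4:57 PM = 6 h 4 min
Sat: 7:03 AM–1:31 PM = 6 h 28 min
Sun: 5:59 AM–2:16 PM = 8 h 17 min; less 20 min break → 7 h 57 min
Total: 4 h 39 min + 10 h 1 min + 6 h 4 min + 6 h 28 min + 7 h 57 min = 35 h 9 min.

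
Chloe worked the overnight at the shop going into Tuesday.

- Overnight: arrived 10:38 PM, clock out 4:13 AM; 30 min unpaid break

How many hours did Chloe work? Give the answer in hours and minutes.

Overnight: 10:38 PM → midnight = 1 h 22 min; midnight → 4:13 AM = 4 h 13 min; span 5 h 35 min; less 30 min break → 5 h 5 min

5 h 5 min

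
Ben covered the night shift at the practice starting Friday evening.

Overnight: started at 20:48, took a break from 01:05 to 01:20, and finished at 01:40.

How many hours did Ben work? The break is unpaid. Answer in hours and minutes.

4 h 37 min

Overnight: 20:48 → midnight = 3 h 12 min; midnight → 01:40 = 1 h 40 min; span 4 h 52 min; less 15 min break → 4 h 37 min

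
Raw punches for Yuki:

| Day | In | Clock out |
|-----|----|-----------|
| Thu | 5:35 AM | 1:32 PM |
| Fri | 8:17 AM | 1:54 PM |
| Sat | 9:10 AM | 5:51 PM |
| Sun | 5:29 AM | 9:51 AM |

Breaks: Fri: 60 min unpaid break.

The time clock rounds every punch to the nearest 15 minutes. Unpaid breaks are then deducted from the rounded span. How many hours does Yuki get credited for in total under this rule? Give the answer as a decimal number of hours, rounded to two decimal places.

25.50 hours

Thu: in 5:35 AM→5:30 AM, out 1:32 PM→1:30 PM; 8 h 0 min
Fri: in 8:17 AM→8:15 AM, out 1:54 PM→2:00 PM; 5 h 45 min − 60 min = 4 h 45 min
Sat: in 9:10 AM→9:15 AM, out 5:51 PM→5:45 PM; 8 h 30 min
Sun: in 5:29 AM→5:30 AM, out 9:51 AM→9:45 AM; 4 h 15 min
Total credited: 25 h 30 min.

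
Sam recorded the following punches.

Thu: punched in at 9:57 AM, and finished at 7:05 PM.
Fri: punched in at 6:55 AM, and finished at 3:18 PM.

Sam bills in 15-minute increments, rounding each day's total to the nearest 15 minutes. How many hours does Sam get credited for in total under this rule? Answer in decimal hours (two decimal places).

Thu: 9:57 AM–7:05 PM = 9 h 8 min → rounds to 9 h 15 min
Fri: 6:55 AM–3:18 PM = 8 h 23 min → rounds to 8 h 30 min
Total credited: 17 h 45 min.

17.75 hours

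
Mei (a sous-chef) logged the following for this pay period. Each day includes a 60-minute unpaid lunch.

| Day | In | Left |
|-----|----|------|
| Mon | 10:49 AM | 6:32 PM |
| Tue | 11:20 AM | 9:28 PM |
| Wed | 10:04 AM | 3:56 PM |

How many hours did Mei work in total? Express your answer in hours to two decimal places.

Mon: 10:49 AM–6:32 PM = 7 h 43 min; less 60 min break → 6 h 43 min
Tue: 11:20 AM–9:28 PM = 10 h 8 min; less 60 min break → 9 h 8 min
Wed: 10:04 AM–3:56 PM = 5 h 52 min; less 60 min break → 4 h 52 min
Total: 6 h 43 min + 9 h 8 min + 4 h 52 min = 20 h 43 min.

20.72 hours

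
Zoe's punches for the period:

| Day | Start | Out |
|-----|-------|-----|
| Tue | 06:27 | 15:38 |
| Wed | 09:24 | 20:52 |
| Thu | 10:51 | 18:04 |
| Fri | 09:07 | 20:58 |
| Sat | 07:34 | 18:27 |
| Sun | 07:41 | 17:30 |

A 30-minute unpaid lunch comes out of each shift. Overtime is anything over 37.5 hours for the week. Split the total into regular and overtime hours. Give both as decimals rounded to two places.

Regular 37.50 hours, overtime 19.92 hours

Tue: 06:27–15:38 = 9 h 11 min; less 30 min break → 8 h 41 min
Wed: 09:24–20:52 = 11 h 28 min; less 30 min break → 10 h 58 min
Thu: 10:51–18:04 = 7 h 13 min; less 30 min break → 6 h 43 min
Fri: 09:07–20:58 = 11 h 51 min; less 30 min break → 11 h 21 min
Sat: 07:34–18:27 = 10 h 53 min; less 30 min break → 10 h 23 min
Sun: 07:41–17:30 = 9 h 49 min; less 30 min break → 9 h 19 min
Total worked: 57 h 25 min = 57.42 h.
Threshold 37.5 h → overtime 19 h 55 min, regular 37 h 30 min.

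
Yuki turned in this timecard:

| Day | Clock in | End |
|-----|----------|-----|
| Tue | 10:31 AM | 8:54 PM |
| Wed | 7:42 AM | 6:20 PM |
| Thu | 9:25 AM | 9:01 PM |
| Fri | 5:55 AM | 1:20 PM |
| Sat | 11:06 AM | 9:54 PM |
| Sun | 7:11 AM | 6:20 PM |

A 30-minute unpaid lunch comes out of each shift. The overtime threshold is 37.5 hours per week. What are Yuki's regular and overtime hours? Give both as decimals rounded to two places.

Regular 37.50 hours, overtime 21.48 hours

Tue: 10:31 AM–8:54 PM = 10 h 23 min; less 30 min break → 9 h 53 min
Wed: 7:42 AM–6:20 PM = 10 h 38 min; less 30 min break → 10 h 8 min
Thu: 9:25 AM–9:01 PM = 11 h 36 min; less 30 min break → 11 h 6 min
Fri: 5:55 AM–1:20 PM = 7 h 25 min; less 30 min break → 6 h 55 min
Sat: 11:06 AM–9:54 PM = 10 h 48 min; less 30 min break → 10 h 18 min
Sun: 7:11 AM–6:20 PM = 11 h 9 min; less 30 min break → 10 h 39 min
Total worked: 58 h 59 min = 58.98 h.
Threshold 37.5 h → overtime 21 h 29 min, regular 37 h 30 min.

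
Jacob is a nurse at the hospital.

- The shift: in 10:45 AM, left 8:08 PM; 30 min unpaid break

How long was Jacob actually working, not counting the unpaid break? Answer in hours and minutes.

The shift: 10:45 AM–8:08 PM = 9 h 23 min; less 30 min break → 8 h 53 min

8 h 53 min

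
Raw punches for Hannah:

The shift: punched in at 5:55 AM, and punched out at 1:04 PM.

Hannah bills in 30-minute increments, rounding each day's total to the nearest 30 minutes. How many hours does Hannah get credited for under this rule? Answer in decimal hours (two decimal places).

7.00 hours

The shift: 5:55 AM–1:04 PM = 7 h 9 min → rounds to 7 h 0 min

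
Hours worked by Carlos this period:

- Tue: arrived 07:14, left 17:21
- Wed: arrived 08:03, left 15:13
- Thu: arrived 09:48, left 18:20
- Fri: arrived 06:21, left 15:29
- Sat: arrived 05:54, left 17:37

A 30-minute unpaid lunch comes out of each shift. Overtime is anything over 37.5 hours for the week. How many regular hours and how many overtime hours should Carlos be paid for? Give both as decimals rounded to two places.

Regular 37.50 hours, overtime 6.67 hours

Tue: 07:14–17:21 = 10 h 7 min; less 30 min break → 9 h 37 min
Wed: 08:03–15:13 = 7 h 10 min; less 30 min break → 6 h 40 min
Thu: 09:48–18:20 = 8 h 32 min; less 30 min break → 8 h 2 min
Fri: 06:21–15:29 = 9 h 8 min; less 30 min break → 8 h 38 min
Sat: 05:54–17:37 = 11 h 43 min; less 30 min break → 11 h 13 min
Total worked: 44 h 10 min = 44.17 h.
Threshold 37.5 h → overtime 6 h 40 min, regular 37 h 30 min.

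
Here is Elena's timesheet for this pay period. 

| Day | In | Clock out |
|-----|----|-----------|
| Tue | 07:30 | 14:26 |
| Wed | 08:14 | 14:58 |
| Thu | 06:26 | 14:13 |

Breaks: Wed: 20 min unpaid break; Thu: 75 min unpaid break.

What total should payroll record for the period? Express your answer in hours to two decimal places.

19.87 hours

Tue: 07:30–14:26 = 6 h 56 min
Wed: 08:14–14:58 = 6 h 44 min; less 20 min break → 6 h 24 min
Thu: 06:26–14:13 = 7 h 47 min; less 75 min break → 6 h 32 min
Total: 6 h 56 min + 6 h 24 min + 6 h 32 min = 19 h 52 min.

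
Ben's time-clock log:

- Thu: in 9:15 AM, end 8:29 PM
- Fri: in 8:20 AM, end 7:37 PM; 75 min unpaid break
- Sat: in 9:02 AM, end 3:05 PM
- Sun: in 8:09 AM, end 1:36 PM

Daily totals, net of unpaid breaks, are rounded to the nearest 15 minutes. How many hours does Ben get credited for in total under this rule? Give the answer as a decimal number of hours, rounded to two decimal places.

Thu: 9:15 AM–8:29 PM = 11 h 14 min → rounds to 11 h 15 min
Fri: 8:20 AM–7:37 PM = 11 h 17 min − 75 min = 10 h 2 min → rounds to 10 h 0 min
Sat: 9:02 AM–3:05 PM = 6 h 3 min → rounds to 6 h 0 min
Sun: 8:09 AM–1:36 PM = 5 h 27 min → rounds to 5 h 30 min
Total credited: 32 h 45 min.

32.75 hours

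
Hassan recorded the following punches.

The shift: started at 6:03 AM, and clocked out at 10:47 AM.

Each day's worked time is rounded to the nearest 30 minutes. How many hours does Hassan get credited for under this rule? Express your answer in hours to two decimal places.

4.50 hours

The shift: 6:03 AM–10:47 AM = 4 h 44 min → rounds to 4 h 30 min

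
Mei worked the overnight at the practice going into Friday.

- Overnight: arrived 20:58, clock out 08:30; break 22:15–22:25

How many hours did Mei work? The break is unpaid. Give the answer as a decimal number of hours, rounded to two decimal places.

Overnight: 20:58 → midnight = 3 h 2 min; midnight → 08:30 = 8 h 30 min; span 11 h 32 min; less 10 min break → 11 h 22 min

11.37 hours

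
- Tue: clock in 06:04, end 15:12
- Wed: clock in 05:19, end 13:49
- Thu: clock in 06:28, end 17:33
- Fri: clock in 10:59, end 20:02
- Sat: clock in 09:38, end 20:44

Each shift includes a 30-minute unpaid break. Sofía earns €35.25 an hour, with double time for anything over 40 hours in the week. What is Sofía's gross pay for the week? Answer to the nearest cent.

Tue: 06:04–15:12 = 9 h 8 min; less 30 min break → 8 h 38 min
Wed: 05:19–13:49 = 8 h 30 min; less 30 min break → 8 h 0 min
Thu: 06:28–17:33 = 11 h 5 min; less 30 min break → 10 h 35 min
Fri: 10:59–20:02 = 9 h 3 min; less 30 min break → 8 h 33 min
Sat: 09:38–20:44 = 11 h 6 min; less 30 min break → 10 h 36 min
Total worked: 46 h 22 min = 2782 min.
Regular 40 h 0 min = 2400 min at €35.25/h; overtime 6 h 22 min = 382 min at €70.50/h.
Pay = (2400 × €35.25 + 382 × €70.50) ÷ 60 = €1858.85.

€1858.85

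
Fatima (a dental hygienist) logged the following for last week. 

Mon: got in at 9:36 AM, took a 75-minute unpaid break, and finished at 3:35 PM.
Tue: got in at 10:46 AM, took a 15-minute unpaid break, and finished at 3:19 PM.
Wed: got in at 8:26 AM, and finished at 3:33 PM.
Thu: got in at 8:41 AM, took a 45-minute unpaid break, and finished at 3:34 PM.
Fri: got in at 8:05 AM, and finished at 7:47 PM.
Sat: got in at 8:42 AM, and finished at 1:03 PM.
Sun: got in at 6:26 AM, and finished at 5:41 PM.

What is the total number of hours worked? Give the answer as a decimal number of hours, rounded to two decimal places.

49.58 hours

Mon: 9:36 AM–3:35 PM = 5 h 59 min; less 75 min break → 4 h 44 min
Tue: 10:46 AM–3:19 PM = 4 h 33 min; less 15 min break → 4 h 18 min
Wed: 8:26 AM–3:33 PM = 7 h 7 min
Thu: 8:41 AM–3:34 PM = 6 h 53 min; less 45 min break → 6 h 8 min
Fri: 8:05 AM–7:47 PM = 11 h 42 min
Sat: 8:42 AM–1:03 PM = 4 h 21 min
Sun: 6:26 AM–5:41 PM = 11 h 15 min
Total: 4 h 44 min + 4 h 18 min + 7 h 7 min + 6 h 8 min + 11 h 42 min + 4 h 21 min + 11 h 15 min = 49 h 35 min.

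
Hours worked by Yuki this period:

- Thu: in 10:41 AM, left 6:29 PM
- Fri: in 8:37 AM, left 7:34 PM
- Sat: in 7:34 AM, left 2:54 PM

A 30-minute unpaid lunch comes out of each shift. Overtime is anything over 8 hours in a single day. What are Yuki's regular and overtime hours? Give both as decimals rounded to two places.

Regular 22.13 hours, overtime 2.45 hours

Thu: 10:41 AM–6:29 PM = 7 h 48 min; less 30 min break → 7 h 18 min
Fri: 8:37 AM–7:34 PM = 10 h 57 min; less 30 min break → 10 h 27 min
Sat: 7:34 AM–2:54 PM = 7 h 20 min; less 30 min break → 6 h 50 min
Thu reg 7 h 18 min / OT 0 h 0 min; Fri reg 8 h 0 min / OT 2 h 27 min; Sat reg 6 h 50 min / OT 0 h 0 min.
Totals: regular 22 h 8 min, overtime 2 h 27 min.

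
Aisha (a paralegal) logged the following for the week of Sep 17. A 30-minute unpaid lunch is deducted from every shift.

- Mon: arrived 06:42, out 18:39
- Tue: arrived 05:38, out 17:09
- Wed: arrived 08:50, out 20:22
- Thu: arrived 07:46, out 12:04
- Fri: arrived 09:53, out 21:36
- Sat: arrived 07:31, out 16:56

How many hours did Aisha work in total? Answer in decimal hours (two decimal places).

Mon: 06:42–18:39 = 11 h 57 min; less 30 min break → 11 h 27 min
Tue: 05:38–17:09 = 11 h 31 min; less 30 min break → 11 h 1 min
Wed: 08:50–20:22 = 11 h 32 min; less 30 min break → 11 h 2 min
Thu: 07:46–12:04 = 4 h 18 min; less 30 min break → 3 h 48 min
Fri: 09:53–21:36 = 11 h 43 min; less 30 min break → 11 h 13 min
Sat: 07:31–16:56 = 9 h 25 min; less 30 min break → 8 h 55 min
Total: 11 h 27 min + 11 h 1 min + 11 h 2 min + 3 h 48 min + 11 h 13 min + 8 h 55 min = 57 h 26 min.

57.43 hours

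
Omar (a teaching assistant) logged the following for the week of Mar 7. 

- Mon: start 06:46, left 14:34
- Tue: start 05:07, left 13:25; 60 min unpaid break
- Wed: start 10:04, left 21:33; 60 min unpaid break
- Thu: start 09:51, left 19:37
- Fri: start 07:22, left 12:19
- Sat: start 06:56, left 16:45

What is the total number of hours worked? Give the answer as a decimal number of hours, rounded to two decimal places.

Mon: 06:46–14:34 = 7 h 48 min
Tue: 05:07–13:25 = 8 h 18 min; less 60 min break → 7 h 18 min
Wed: 10:04–21:33 = 11 h 29 min; less 60 min break → 10 h 29 min
Thu: 09:51–19:37 = 9 h 46 min
Fri: 07:22–12:19 = 4 h 57 min
Sat: 06:56–16:45 = 9 h 49 min
Total: 7 h 48 min + 7 h 18 min + 10 h 29 min + 9 h 46 min + 4 h 57 min + 9 h 49 min = 50 h 7 min.

50.12 hours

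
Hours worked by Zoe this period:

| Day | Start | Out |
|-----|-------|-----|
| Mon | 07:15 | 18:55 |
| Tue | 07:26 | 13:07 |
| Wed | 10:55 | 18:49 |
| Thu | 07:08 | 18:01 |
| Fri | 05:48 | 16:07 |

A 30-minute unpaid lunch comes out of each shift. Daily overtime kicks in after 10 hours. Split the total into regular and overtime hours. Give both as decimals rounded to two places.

Regular 42.40 hours, overtime 1.55 hours

Mon: 07:15–18:55 = 11 h 40 min; less 30 min break → 11 h 10 min
Tue: 07:26–13:07 = 5 h 41 min; less 30 min break → 5 h 11 min
Wed: 10:55–18:49 = 7 h 54 min; less 30 min break → 7 h 24 min
Thu: 07:08–18:01 = 10 h 53 min; less 30 min break → 10 h 23 min
Fri: 05:48–16:07 = 10 h 19 min; less 30 min break → 9 h 49 min
Mon reg 10 h 0 min / OT 1 h 10 min; Tue reg 5 h 11 min / OT 0 h 0 min; Wed reg 7 h 24 min / OT 0 h 0 min; Thu reg 10 h 0 min / OT 0 h 23 min; Fri reg 9 h 49 min / OT 0 h 0 min.
Totals: regular 42 h 24 min, overtime 1 h 33 min.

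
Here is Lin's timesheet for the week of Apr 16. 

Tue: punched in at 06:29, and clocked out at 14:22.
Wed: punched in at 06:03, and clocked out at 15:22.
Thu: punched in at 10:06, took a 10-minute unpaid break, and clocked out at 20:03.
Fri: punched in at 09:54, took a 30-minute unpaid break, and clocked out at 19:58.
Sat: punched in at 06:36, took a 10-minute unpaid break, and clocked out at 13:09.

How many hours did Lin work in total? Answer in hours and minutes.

42 h 56 min

Tue: 06:29–14:22 = 7 h 53 min
Wed: 06:03–15:22 = 9 h 19 min
Thu: 10:06–20:03 = 9 h 57 min; less 10 min break → 9 h 47 min
Fri: 09:54–19:58 = 10 h 4 min; less 30 min break → 9 h 34 min
Sat: 06:36–13:09 = 6 h 33 min; less 10 min break → 6 h 23 min
Total: 7 h 53 min + 9 h 19 min + 9 h 47 min + 9 h 34 min + 6 h 23 min = 42 h 56 min.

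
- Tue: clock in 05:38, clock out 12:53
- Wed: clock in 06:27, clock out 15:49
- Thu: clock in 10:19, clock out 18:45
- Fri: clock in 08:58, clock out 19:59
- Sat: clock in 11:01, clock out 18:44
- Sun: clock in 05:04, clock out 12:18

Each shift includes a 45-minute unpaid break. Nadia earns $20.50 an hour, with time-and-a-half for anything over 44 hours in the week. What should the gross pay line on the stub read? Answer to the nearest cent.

Tue: 05:38–12:53 = 7 h 15 min; less 45 min break → 6 h 30 min
Wed: 06:27–15:49 = 9 h 22 min; less 45 min break → 8 h 37 min
Thu: 10:19–18:45 = 8 h 26 min; less 45 min break → 7 h 41 min
Fri: 08:58–19:59 = 11 h 1 min; less 45 min break → 10 h 16 min
Sat: 11:01–18:44 = 7 h 43 min; less 45 min break → 6 h 58 min
Sun: 05:04–12:18 = 7 h 14 min; less 45 min break → 6 h 29 min
Total worked: 46 h 31 min = 2791 min.
Regular 44 h 0 min = 2640 min at $20.50/h; overtime 2 h 31 min = 151 min at $30.75/h.
Pay = (2640 × $20.50 + 151 × $30.75) ÷ 60 = $979.39.

$979.39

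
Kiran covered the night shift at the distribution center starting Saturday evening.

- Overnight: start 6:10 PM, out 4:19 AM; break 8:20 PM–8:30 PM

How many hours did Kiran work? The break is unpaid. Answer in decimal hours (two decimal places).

Overnight: 6:10 PM → midnight = 5 h 50 min; midnight → 4:19 AM = 4 h 19 min; span 10 h 9 min; less 10 min break → 9 h 59 min

9.98 hours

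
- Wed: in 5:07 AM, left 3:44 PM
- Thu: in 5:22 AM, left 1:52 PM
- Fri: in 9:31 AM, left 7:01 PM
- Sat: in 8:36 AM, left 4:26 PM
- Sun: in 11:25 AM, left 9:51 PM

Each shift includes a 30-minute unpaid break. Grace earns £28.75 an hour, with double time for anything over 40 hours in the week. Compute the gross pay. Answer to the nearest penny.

£1402.04

Wed: 5:07 AM–3:44 PM = 10 h 37 min; less 30 min break → 10 h 7 min
Thu: 5:22 AM–1:52 PM = 8 h 30 min; less 30 min break → 8 h 0 min
Fri: 9:31 AM–7:01 PM = 9 h 30 min; less 30 min break → 9 h 0 min
Sat: 8:36 AM–4:26 PM = 7 h 50 min; less 30 min break → 7 h 20 min
Sun: 11:25 AM–9:51 PM = 10 h 26 min; less 30 min break → 9 h 56 min
Total worked: 44 h 23 min = 2663 min.
Regular 40 h 0 min = 2400 min at £28.75/h; overtime 4 h 23 min = 263 min at £57.50/h.
Pay = (2400 × £28.75 + 263 × £57.50) ÷ 60 = £1402.04.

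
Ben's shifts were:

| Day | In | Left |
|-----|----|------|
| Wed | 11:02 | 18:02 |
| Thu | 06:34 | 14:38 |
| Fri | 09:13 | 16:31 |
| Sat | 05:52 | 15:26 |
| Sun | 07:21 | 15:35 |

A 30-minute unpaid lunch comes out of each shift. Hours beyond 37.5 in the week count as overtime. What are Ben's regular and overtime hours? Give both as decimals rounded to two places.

Wed: 11:02–18:02 = 7 h 0 min; less 30 min break → 6 h 30 min
Thu: 06:34–14:38 = 8 h 4 min; less 30 min break → 7 h 34 min
Fri: 09:13–16:31 = 7 h 18 min; less 30 min break → 6 h 48 min
Sat: 05:52–15:26 = 9 h 34 min; less 30 min break → 9 h 4 min
Sun: 07:21–15:35 = 8 h 14 min; less 30 min break → 7 h 44 min
Total worked: 37 h 40 min = 37.67 h.
Threshold 37.5 h → overtime 0 h 10 min, regular 37 h 30 min.

Regular 37.50 hours, overtime 0.17 hours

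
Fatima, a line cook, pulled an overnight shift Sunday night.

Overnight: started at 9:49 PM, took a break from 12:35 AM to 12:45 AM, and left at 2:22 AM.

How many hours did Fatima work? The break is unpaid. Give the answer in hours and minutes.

Overnight: 9:49 PM → midnight = 2 h 11 min; midnight → 2:22 AM = 2 h 22 min; span 4 h 33 min; less 10 min break → 4 h 23 min

4 h 23 min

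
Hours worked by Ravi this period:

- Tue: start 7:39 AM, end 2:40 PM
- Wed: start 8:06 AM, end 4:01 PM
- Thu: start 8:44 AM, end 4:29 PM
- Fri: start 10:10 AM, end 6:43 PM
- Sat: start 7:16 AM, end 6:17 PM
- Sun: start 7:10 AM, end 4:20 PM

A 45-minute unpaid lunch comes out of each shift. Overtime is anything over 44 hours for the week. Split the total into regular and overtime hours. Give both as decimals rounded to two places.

Tue: 7:39 AM–2:40 PM = 7 h 1 min; less 45 min break → 6 h 16 min
Wed: 8:06 AM–4:01 PM = 7 h 55 min; less 45 min break → 7 h 10 min
Thu: 8:44 AM–4:29 PM = 7 h 45 min; less 45 min break → 7 h 0 min
Fri: 10:10 AM–6:43 PM = 8 h 33 min; less 45 min break → 7 h 48 min
Sat: 7:16 AM–6:17 PM = 11 h 1 min; less 45 min break → 10 h 16 min
Sun: 7:10 AM–4:20 PM = 9 h 10 min; less 45 min break → 8 h 25 min
Total worked: 46 h 55 min = 46.92 h.
Threshold 44 h → overtime 2 h 55 min, regular 44 h 0 min.

Regular 44.00 hours, overtime 2.92 hours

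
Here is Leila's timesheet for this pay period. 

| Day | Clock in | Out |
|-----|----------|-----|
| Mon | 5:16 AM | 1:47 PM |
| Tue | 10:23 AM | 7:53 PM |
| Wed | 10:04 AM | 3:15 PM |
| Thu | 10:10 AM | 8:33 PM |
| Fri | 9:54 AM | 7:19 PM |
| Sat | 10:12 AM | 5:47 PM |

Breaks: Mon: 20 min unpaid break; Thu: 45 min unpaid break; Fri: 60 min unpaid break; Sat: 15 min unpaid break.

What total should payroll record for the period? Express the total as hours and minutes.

48 h 15 min

Mon: 5:16 AM–1:47 PM = 8 h 31 min; less 20 min break → 8 h 11 min
Tue: 10:23 AM–7:53 PM = 9 h 30 min
Wed: 10:04 AM–3:15 PM = 5 h 11 min
Thu: 10:10 AM–8:33 PM = 10 h 23 min; less 45 min break → 9 h 38 min
Fri: 9:54 AM–7:19 PM = 9 h 25 min; less 60 min break → 8 h 25 min
Sat: 10:12 AM–5:47 PM = 7 h 35 min; less 15 min break → 7 h 20 min
Total: 8 h 11 min + 9 h 30 min + 5 h 11 min + 9 h 38 min + 8 h 25 min + 7 h 20 min = 48 h 15 min.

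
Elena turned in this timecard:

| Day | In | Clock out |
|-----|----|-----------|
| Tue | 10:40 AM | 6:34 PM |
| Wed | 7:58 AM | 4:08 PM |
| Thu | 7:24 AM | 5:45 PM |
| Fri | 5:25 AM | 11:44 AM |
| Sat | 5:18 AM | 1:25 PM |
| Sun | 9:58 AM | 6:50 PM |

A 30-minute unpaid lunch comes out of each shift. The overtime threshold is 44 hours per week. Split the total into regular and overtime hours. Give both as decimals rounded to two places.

Tue: 10:40 AM–6:34 PM = 7 h 54 min; less 30 min break → 7 h 24 min
Wed: 7:58 AM–4:08 PM = 8 h 10 min; less 30 min break → 7 h 40 min
Thu: 7:24 AM–5:45 PM = 10 h 21 min; less 30 min break → 9 h 51 min
Fri: 5:25 AM–11:44 AM = 6 h 19 min; less 30 min break → 5 h 49 min
Sat: 5:18 AM–1:25 PM = 8 h 7 min; less 30 min break → 7 h 37 min
Sun: 9:58 AM–6:50 PM = 8 h 52 min; less 30 min break → 8 h 22 min
Total worked: 46 h 43 min = 46.72 h.
Threshold 44 h → overtime 2 h 43 min, regular 44 h 0 min.

Regular 44.00 hours, overtime 2.72 hours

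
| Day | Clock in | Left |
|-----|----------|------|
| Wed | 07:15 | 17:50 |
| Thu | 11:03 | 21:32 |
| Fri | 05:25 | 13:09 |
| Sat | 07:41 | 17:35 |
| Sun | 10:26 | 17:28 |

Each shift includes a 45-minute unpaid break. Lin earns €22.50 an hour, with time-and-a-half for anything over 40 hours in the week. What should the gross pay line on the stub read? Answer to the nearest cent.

€966.94

Wed: 07:15–17:50 = 10 h 35 min; less 45 min break → 9 h 50 min
Thu: 11:03–21:32 = 10 h 29 min; less 45 min break → 9 h 44 min
Fri: 05:25–13:09 = 7 h 44 min; less 45 min break → 6 h 59 min
Sat: 07:41–17:35 = 9 h 54 min; less 45 min break → 9 h 9 min
Sun: 10:26–17:28 = 7 h 2 min; less 45 min break → 6 h 17 min
Total worked: 41 h 59 min = 2519 min.
Regular 40 h 0 min = 2400 min at €22.50/h; overtime 1 h 59 min = 119 min at €33.75/h.
Pay = (2400 × €22.50 + 119 × €33.75) ÷ 60 = €966.94.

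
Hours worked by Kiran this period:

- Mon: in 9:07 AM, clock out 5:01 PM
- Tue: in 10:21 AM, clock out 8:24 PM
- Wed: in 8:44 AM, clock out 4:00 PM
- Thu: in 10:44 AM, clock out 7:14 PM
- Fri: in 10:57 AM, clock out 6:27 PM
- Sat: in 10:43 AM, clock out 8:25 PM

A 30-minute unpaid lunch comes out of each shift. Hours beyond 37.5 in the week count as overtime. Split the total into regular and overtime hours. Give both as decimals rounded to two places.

Regular 37.50 hours, overtime 10.42 hours

Mon: 9:07 AM–5:01 PM = 7 h 54 min; less 30 min break → 7 h 24 min
Tue: 10:21 AM–8:24 PM = 10 h 3 min; less 30 min break → 9 h 33 min
Wed: 8:44 AM–4:00 PM = 7 h 16 min; less 30 min break → 6 h 46 min
Thu: 10:44 AM–7:14 PM = 8 h 30 min; less 30 min break → 8 h 0 min
Fri: 10:57 AM–6:27 PM = 7 h 30 min; less 30 min break → 7 h 0 min
Sat: 10:43 AM–8:25 PM = 9 h 42 min; less 30 min break → 9 h 12 min
Total worked: 47 h 55 min = 47.92 h.
Threshold 37.5 h → overtime 10 h 25 min, regular 37 h 30 min.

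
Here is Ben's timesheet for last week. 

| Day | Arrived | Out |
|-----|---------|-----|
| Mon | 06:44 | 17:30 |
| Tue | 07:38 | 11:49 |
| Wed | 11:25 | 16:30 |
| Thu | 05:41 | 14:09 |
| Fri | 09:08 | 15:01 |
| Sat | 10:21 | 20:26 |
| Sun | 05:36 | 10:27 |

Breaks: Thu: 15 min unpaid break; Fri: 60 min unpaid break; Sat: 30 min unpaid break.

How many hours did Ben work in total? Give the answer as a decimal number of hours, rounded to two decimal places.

47.57 hours

Mon: 06:44–17:30 = 10 h 46 min
Tue: 07:38–11:49 = 4 h 11 min
Wed: 11:25–16:30 = 5 h 5 min
Thu: 05:41–14:09 = 8 h 28 min; less 15 min break → 8 h 13 min
Fri: 09:08–15:01 = 5 h 53 min; less 60 min break → 4 h 53 min
Sat: 10:21–20:26 = 10 h 5 min; less 30 min break → 9 h 35 min
Sun: 05:36–10:27 = 4 h 51 min
Total: 10 h 46 min + 4 h 11 min + 5 h 5 min + 8 h 13 min + 4 h 53 min + 9 h 35 min + 4 h 51 min = 47 h 34 min.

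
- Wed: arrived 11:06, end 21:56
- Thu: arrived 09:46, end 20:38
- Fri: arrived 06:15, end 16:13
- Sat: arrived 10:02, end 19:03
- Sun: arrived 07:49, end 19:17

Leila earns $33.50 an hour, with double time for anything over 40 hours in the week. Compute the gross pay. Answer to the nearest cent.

$2154.05

Wed: 11:06–21:56 = 10 h 50 min
Thu: 09:46–20:38 = 10 h 52 min
Fri: 06:15–16:13 = 9 h 58 min
Sat: 10:02–19:03 = 9 h 1 min
Sun: 07:49–19:17 = 11 h 28 min
Total worked: 52 h 9 min = 3129 min.
Regular 40 h 0 min = 2400 min at $33.50/h; overtime 12 h 9 min = 729 min at $67.00/h.
Pay = (2400 × $33.50 + 729 × $67.00) ÷ 60 = $2154.05.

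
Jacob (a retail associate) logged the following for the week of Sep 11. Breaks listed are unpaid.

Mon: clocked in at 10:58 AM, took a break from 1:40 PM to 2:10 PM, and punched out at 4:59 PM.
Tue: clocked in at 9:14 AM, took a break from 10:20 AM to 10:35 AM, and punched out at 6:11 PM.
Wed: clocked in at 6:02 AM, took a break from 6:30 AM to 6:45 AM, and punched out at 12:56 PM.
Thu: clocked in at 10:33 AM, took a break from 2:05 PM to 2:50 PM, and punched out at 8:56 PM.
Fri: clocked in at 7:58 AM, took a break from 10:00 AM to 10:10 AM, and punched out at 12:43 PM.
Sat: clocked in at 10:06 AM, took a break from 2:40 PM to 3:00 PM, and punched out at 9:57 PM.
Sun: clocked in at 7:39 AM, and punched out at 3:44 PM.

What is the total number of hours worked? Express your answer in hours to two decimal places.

54.68 hours

Mon: 10:58 AM–4:59 PM = 6 h 1 min; less 30 min break → 5 h 31 min
Tue: 9:14 AM–6:11 PM = 8 h 57 min; less 15 min break → 8 h 42 min
Wed: 6:02 AM–12:56 PM = 6 h 54 min; less 15 min break → 6 h 39 min
Thu: 10:33 AM–8:56 PM = 10 h 23 min; less 45 min break → 9 h 38 min
Fri: 7:58 AM–12:43 PM = 4 h 45 min; less 10 min break → 4 h 35 min
Sat: 10:06 AM–9:57 PM = 11 h 51 min; less 20 min break → 11 h 31 min
Sun: 7:39 AM–3:44 PM = 8 h 5 min
Total: 5 h 31 min + 8 h 42 min + 6 h 39 min + 9 h 38 min + 4 h 35 min + 11 h 31 min + 8 h 5 min = 54 h 41 min.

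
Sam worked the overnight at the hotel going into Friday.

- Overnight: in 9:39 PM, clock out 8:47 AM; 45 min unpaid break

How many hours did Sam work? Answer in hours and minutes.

10 h 23 min

Overnight: 9:39 PM → midnight = 2 h 21 min; midnight → 8:47 AM = 8 h 47 min; span 11 h 8 min; less 45 min break → 10 h 23 min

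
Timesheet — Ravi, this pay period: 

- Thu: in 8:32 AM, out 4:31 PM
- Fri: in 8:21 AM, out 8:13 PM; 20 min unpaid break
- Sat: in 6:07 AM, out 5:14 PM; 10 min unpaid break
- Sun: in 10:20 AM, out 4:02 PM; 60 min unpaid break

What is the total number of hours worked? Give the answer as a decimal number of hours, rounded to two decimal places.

35.17 hours

Thu: 8:32 AM–4:31 PM = 7 h 59 min
Fri: 8:21 AM–8:13 PM = 11 h 52 min; less 20 min break → 11 h 32 min
Sat: 6:07 AM–5:14 PM = 11 h 7 min; less 10 min break → 10 h 57 min
Sun: 10:20 AM–4:02 PM = 5 h 42 min; less 60 min break → 4 h 42 min
Total: 7 h 59 min + 11 h 32 min + 10 h 57 min + 4 h 42 min = 35 h 10 min.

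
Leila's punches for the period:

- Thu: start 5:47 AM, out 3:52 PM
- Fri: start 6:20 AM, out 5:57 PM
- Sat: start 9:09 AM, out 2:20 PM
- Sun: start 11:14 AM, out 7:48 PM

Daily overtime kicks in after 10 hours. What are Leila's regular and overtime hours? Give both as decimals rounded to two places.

Regular 33.75 hours, overtime 1.70 hours

Thu: 5:47 AM–3:52 PM = 10 h 5 min
Fri: 6:20 AM–5:57 PM = 11 h 37 min
Sat: 9:09 AM–2:20 PM = 5 h 11 min
Sun: 11:14 AM–7:48 PM = 8 h 34 min
Thu reg 10 h 0 min / OT 0 h 5 min; Fri reg 10 h 0 min / OT 1 h 37 min; Sat reg 5 h 11 min / OT 0 h 0 min; Sun reg 8 h 34 min / OT 0 h 0 min.
Totals: regular 33 h 45 min, overtime 1 h 42 min.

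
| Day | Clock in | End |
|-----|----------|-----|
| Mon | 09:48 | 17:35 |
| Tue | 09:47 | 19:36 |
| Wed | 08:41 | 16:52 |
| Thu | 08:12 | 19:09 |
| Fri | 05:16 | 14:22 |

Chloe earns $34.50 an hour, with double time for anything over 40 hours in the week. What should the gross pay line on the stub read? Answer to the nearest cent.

$1782.50

Mon: 09:48–17:35 = 7 h 47 min
Tue: 09:47–19:36 = 9 h 49 min
Wed: 08:41–16:52 = 8 h 11 min
Thu: 08:12–19:09 = 10 h 57 min
Fri: 05:16–14:22 = 9 h 6 min
Total worked: 45 h 50 min = 2750 min.
Regular 40 h 0 min = 2400 min at $34.50/h; overtime 5 h 50 min = 350 min at $69.00/h.
Pay = (2400 × $34.50 + 350 × $69.00) ÷ 60 = $1782.50.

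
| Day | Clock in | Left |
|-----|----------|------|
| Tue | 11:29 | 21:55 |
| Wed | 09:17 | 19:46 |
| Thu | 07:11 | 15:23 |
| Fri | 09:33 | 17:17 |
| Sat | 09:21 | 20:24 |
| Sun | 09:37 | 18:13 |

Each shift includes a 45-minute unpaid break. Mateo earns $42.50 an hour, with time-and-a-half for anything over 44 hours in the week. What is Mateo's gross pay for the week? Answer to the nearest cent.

Tue: 11:29–21:55 = 10 h 26 min; less 45 min break → 9 h 41 min
Wed: 09:17–19:46 = 10 h 29 min; less 45 min break → 9 h 44 min
Thu: 07:11–15:23 = 8 h 12 min; less 45 min break → 7 h 27 min
Fri: 09:33–17:17 = 7 h 44 min; less 45 min break → 6 h 59 min
Sat: 09:21–20:24 = 11 h 3 min; less 45 min break → 10 h 18 min
Sun: 09:37–18:13 = 8 h 36 min; less 45 min break → 7 h 51 min
Total worked: 52 h 0 min = 3120 min.
Regular 44 h 0 min = 2640 min at $42.50/h; overtime 8 h 0 min = 480 min at $63.75/h.
Pay = (2640 × $42.50 + 480 × $63.75) ÷ 60 = $2380.00.

$2380.00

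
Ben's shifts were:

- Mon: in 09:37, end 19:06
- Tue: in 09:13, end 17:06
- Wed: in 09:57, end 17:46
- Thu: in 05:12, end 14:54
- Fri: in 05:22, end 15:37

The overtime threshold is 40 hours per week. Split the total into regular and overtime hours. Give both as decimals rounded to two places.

Mon: 09:37–19:06 = 9 h 29 min
Tue: 09:13–17:06 = 7 h 53 min
Wed: 09:57–17:46 = 7 h 49 min
Thu: 05:12–14:54 = 9 h 42 min
Fri: 05:22–15:37 = 10 h 15 min
Total worked: 45 h 8 min = 45.13 h.
Threshold 40 h → overtime 5 h 8 min, regular 40 h 0 min.

Regular 40.00 hours, overtime 5.13 hours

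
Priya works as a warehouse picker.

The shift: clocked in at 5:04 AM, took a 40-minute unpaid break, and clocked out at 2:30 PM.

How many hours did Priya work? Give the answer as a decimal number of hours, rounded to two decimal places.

8.77 hours

The shift: 5:04 AM–2:30 PM = 9 h 26 min; less 40 min break → 8 h 46 min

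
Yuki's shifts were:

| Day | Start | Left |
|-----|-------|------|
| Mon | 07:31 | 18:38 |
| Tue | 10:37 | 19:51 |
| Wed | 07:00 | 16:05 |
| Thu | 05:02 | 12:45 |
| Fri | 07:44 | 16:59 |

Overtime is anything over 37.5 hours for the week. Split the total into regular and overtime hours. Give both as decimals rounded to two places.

Regular 37.50 hours, overtime 8.90 hours

Mon: 07:31–18:38 = 11 h 7 min
Tue: 10:37–19:51 = 9 h 14 min
Wed: 07:00–16:05 = 9 h 5 min
Thu: 05:02–12:45 = 7 h 43 min
Fri: 07:44–16:59 = 9 h 15 min
Total worked: 46 h 24 min = 46.40 h.
Threshold 37.5 h → overtime 8 h 54 min, regular 37 h 30 min.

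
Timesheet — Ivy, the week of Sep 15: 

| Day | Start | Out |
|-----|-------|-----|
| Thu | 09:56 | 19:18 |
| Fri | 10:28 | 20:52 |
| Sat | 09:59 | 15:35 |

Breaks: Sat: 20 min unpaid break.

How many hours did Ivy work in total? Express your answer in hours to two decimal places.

Thu: 09:56–19:18 = 9 h 22 min
Fri: 10:28–20:52 = 10 h 24 min
Sat: 09:59–15:35 = 5 h 36 min; less 20 min break → 5 h 16 min
Total: 9 h 22 min + 10 h 24 min + 5 h 16 min = 25 h 2 min.

25.03 hours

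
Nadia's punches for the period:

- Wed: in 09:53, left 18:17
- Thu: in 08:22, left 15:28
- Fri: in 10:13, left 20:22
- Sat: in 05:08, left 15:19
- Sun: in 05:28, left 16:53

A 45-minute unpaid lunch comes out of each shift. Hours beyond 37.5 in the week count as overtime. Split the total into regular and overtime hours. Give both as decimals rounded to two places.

Wed: 09:53–18:17 = 8 h 24 min; less 45 min break → 7 h 39 min
Thu: 08:22–15:28 = 7 h 6 min; less 45 min break → 6 h 21 min
Fri: 10:13–20:22 = 10 h 9 min; less 45 min break → 9 h 24 min
Sat: 05:08–15:19 = 10 h 11 min; less 45 min break → 9 h 26 min
Sun: 05:28–16:53 = 11 h 25 min; less 45 min break → 10 h 40 min
Total worked: 43 h 30 min = 43.50 h.
Threshold 37.5 h → overtime 6 h 0 min, regular 37 h 30 min.

Regular 37.50 hours, overtime 6.00 hours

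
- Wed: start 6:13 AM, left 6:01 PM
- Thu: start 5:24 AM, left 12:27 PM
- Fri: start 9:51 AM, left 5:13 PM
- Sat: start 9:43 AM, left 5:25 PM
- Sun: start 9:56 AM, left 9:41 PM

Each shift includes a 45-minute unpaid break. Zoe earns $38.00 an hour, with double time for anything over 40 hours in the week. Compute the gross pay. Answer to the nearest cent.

Wed: 6:13 AM–6:01 PM = 11 h 48 min; less 45 min break → 11 h 3 min
Thu: 5:24 AM–12:27 PM = 7 h 3 min; less 45 min break → 6 h 18 min
Fri: 9:51 AM–5:13 PM = 7 h 22 min; less 45 min break → 6 h 37 min
Sat: 9:43 AM–5:25 PM = 7 h 42 min; less 45 min break → 6 h 57 min
Sun: 9:56 AM–9:41 PM = 11 h 45 min; less 45 min break → 11 h 0 min
Total worked: 41 h 55 min = 2515 min.
Regular 40 h 0 min = 2400 min at $38.00/h; overtime 1 h 55 min = 115 min at $76.00/h.
Pay = (2400 × $38.00 + 115 × $76.00) ÷ 60 = $1665.67.

$1665.67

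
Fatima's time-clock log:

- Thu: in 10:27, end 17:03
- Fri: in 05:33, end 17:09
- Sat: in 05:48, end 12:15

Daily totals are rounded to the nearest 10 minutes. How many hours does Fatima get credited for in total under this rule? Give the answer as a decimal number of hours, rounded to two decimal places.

24.83 hours

Thu: 10:27–17:03 = 6 h 36 min → rounds to 6 h 40 min
Fri: 05:33–17:09 = 11 h 36 min → rounds to 11 h 40 min
Sat: 05:48–12:15 = 6 h 27 min → rounds to 6 h 30 min
Total credited: 24 h 50 min.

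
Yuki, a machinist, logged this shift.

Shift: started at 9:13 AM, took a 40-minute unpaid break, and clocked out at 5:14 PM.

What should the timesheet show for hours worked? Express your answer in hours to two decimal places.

Shift: 9:13 AM–5:14 PM = 8 h 1 min; less 40 min break → 7 h 21 min

7.35 hours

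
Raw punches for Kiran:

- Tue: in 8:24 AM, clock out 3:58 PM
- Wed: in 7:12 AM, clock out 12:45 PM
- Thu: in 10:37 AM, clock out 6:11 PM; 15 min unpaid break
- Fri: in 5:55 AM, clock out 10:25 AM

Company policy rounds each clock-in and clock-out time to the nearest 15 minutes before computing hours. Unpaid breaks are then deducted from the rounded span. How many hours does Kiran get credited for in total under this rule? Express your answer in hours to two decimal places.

Tue: in 8:24 AM→8:30 AM, out 3:58 PM→4:00 PM; 7 h 30 min
Wed: in 7:12 AM→7:15 AM, out 12:45 PM→12:45 PM; 5 h 30 min
Thu: in 10:37 AM→10:30 AM, out 6:11 PM→6:15 PM; 7 h 45 min − 15 min = 7 h 30 min
Fri: in 5:55 AM→6:00 AM, out 10:25 AM→10:30 AM; 4 h 30 min
Total credited: 25 h 0 min.

25.00 hours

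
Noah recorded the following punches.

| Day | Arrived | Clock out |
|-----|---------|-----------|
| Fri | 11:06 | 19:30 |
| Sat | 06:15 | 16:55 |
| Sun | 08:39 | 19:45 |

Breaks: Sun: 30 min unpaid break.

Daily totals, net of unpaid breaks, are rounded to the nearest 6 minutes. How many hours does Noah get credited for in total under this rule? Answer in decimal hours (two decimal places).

Fri: 11:06–19:30 = 8 h 24 min → rounds to 8 h 24 min
Sat: 06:15–16:55 = 10 h 40 min → rounds to 10 h 42 min
Sun: 08:39–19:45 = 11 h 6 min − 30 min = 10 h 36 min → rounds to 10 h 36 min
Total credited: 29 h 42 min.

29.70 hours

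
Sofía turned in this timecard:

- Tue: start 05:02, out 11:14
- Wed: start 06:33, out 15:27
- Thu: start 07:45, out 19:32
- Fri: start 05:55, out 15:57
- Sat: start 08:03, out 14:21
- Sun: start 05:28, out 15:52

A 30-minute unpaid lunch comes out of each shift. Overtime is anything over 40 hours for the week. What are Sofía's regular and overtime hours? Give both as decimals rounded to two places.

Tue: 05:02–11:14 = 6 h 12 min; less 30 min break → 5 h 42 min
Wed: 06:33–15:27 = 8 h 54 min; less 30 min break → 8 h 24 min
Thu: 07:45–19:32 = 11 h 47 min; less 30 min break → 11 h 17 min
Fri: 05:55–15:57 = 10 h 2 min; less 30 min break → 9 h 32 min
Sat: 08:03–14:21 = 6 h 18 min; less 30 min break → 5 h 48 min
Sun: 05:28–15:52 = 10 h 24 min; less 30 min break → 9 h 54 min
Total worked: 50 h 37 min = 50.62 h.
Threshold 40 h → overtime 10 h 37 min, regular 40 h 0 min.

Regular 40.00 hours, overtime 10.62 hours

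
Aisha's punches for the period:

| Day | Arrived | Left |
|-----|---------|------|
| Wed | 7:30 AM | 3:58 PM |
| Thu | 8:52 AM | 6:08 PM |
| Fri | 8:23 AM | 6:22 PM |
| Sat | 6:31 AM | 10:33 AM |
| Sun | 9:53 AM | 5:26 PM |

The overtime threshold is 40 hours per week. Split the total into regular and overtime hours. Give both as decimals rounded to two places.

Regular 39.30 hours, overtime 0.00 hours

Wed: 7:30 AM–3:58 PM = 8 h 28 min
Thu: 8:52 AM–6:08 PM = 9 h 16 min
Fri: 8:23 AM–6:22 PM = 9 h 59 min
Sat: 6:31 AM–10:33 AM = 4 h 2 min
Sun: 9:53 AM–5:26 PM = 7 h 33 min
Total worked: 39 h 18 min = 39.30 h.
Threshold 40 h → overtime 0 h 0 min, regular 39 h 18 min.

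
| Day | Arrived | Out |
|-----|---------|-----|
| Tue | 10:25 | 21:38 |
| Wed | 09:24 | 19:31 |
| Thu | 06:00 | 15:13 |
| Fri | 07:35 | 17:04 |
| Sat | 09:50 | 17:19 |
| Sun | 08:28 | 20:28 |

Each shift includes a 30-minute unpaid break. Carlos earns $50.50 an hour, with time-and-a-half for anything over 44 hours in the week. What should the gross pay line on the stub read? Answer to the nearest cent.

Tue: 10:25–21:38 = 11 h 13 min; less 30 min break → 10 h 43 min
Wed: 09:24–19:31 = 10 h 7 min; less 30 min break → 9 h 37 min
Thu: 06:00–15:13 = 9 h 13 min; less 30 min break → 8 h 43 min
Fri: 07:35–17:04 = 9 h 29 min; less 30 min break → 8 h 59 min
Sat: 09:50–17:19 = 7 h 29 min; less 30 min break → 6 h 59 min
Sun: 08:28–20:28 = 12 h 0 min; less 30 min break → 11 h 30 min
Total worked: 56 h 31 min = 3391 min.
Regular 44 h 0 min = 2640 min at $50.50/h; overtime 12 h 31 min = 751 min at $75.75/h.
Pay = (2640 × $50.50 + 751 × $75.75) ÷ 60 = $3170.14.

$3170.14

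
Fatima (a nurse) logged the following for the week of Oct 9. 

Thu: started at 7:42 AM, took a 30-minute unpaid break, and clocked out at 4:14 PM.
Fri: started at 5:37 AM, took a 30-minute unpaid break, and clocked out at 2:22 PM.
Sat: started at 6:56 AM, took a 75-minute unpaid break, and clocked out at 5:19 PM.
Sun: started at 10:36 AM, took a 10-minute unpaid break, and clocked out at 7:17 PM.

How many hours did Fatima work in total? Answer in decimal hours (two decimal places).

Thu: 7:42 AM–4:14 PM = 8 h 32 min; less 30 min break → 8 h 2 min
Fri: 5:37 AM–2:22 PM = 8 h 45 min; less 30 min break → 8 h 15 min
Sat: 6:56 AM–5:19 PM = 10 h 23 min; less 75 min break → 9 h 8 min
Sun: 10:36 AM–7:17 PM = 8 h 41 min; less 10 min break → 8 h 31 min
Total: 8 h 2 min + 8 h 15 min + 9 h 8 min + 8 h 31 min = 33 h 56 min.

33.93 hours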